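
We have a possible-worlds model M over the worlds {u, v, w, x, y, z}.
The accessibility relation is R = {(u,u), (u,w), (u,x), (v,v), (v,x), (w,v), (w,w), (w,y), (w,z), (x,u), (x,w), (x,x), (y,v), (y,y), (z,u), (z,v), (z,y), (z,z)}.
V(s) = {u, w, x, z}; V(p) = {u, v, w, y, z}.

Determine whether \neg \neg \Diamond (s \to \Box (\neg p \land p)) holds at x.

At x: \neg \Diamond (s \to \Box (\neg p \land p)) is true, so \neg \neg \Diamond (s \to \Box (\neg p \land p)) is false.
  At x: \Diamond (s \to \Box (\neg p \land p)) is false, so \neg \Diamond (s \to \Box (\neg p \land p)) is true.
    At x: \Diamond (s \to \Box (\neg p \land p)) requires s \to \Box (\neg p \land p) at some successor in {u, w, x}.
      At u: s \to \Box (\neg p \land p) is false.
      At w: s \to \Box (\neg p \land p) is false.
      At x: s \to \Box (\neg p \land p) is false.
    So \Diamond (s \to \Box (\neg p \land p)) is false at x.

No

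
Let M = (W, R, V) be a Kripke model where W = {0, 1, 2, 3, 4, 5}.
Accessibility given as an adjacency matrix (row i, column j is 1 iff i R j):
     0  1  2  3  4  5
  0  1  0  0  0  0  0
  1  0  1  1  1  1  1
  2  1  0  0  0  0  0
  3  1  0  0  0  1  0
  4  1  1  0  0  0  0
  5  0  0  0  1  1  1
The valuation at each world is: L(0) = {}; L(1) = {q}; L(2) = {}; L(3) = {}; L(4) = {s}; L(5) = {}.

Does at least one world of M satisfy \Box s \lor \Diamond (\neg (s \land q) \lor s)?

Yes

Let φ = \Box s \lor \Diamond (\neg (s \land q) \lor s). Evaluate φ at each world:
  0 (successors {0}): φ is true.
  1 (successors {1, 2, 3, 4, 5}): φ is true.
  2 (successors {0}): φ is true.
  3 (successors {0, 4}): φ is true.
  4 (successors {0, 1}): φ is true.
  5 (successors {3, 4, 5}): φ is true.
Detail at 0 (witness):
  At 0: \Box s is false, \Diamond (\neg (s \land q) \lor s) is true, so \Box s \lor \Diamond (\neg (s \land q) \lor s) is true.
    At 0: \Box s requires s at every successor {0}.
      s fails at 0, so \Box s is false at 0.
    At 0: \Diamond (\neg (s \land q) \lor s) requires \neg (s \land q) \lor s at some successor in {0}.
      \neg (s \land q) \lor s holds at 0, so \Diamond (\neg (s \land q) \lor s) is true at 0.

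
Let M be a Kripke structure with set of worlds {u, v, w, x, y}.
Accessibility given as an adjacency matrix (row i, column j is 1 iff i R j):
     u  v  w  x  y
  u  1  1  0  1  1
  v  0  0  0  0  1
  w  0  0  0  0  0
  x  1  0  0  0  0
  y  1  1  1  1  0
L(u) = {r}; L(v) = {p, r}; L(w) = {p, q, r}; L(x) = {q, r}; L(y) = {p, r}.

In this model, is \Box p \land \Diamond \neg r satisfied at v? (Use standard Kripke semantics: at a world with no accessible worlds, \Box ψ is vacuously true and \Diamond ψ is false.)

Recall that \Box ψ holds at a world iff ψ holds at every accessible world, and \Diamond ψ holds iff ψ holds at some accessible world.
At v: \Box p is true, \Diamond \neg r is false, so \Box p \land \Diamond \neg r is false.
  At v: \Box p requires p at every successor {y}.
    At y: p is true.
  So \Box p is true at v.
  At v: \Diamond \neg r requires \neg r at some successor in {y}.
    At y: \neg r is false.
  So \Diamond \neg r is false at v.

No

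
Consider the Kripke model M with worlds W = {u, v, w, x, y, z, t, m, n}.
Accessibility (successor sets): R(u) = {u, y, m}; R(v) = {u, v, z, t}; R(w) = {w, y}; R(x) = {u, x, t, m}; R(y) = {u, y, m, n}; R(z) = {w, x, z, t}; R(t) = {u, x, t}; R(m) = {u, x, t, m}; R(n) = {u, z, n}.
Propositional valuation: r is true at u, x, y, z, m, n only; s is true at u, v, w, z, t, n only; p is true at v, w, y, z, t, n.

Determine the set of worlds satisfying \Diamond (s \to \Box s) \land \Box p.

w

Recall that \Box ψ holds at a world iff ψ holds at every accessible world, and \Diamond ψ holds iff ψ holds at some accessible world.
Let φ = \Diamond (s \to \Box s) \land \Box p. Evaluate φ at each world:
  u (successors {u, y, m}): φ is false.
  v (successors {u, v, z, t}): φ is false.
  w (successors {w, y}): φ is true.
  x (successors {u, x, t, m}): φ is false.
  y (successors {u, y, m, n}): φ is false.
  z (successors {w, x, z, t}): φ is false.
  t (successors {u, x, t}): φ is false.
  m (successors {u, x, t, m}): φ is false.
  n (successors {u, z, n}): φ is false.
For instance, at z:
  At z: \Diamond (s \to \Box s) is true, \Box p is false, so \Diamond (s \to \Box s) \land \Box p is false.
    At z: \Diamond (s \to \Box s) requires s \to \Box s at some successor in {w, x, z, t}.
      s \to \Box s holds at x, so \Diamond (s \to \Box s) is true at z.
    At z: \Box p requires p at every successor {w, x, z, t}.
      p fails at x, so \Box p is false at z.
Satisfying worlds: {w}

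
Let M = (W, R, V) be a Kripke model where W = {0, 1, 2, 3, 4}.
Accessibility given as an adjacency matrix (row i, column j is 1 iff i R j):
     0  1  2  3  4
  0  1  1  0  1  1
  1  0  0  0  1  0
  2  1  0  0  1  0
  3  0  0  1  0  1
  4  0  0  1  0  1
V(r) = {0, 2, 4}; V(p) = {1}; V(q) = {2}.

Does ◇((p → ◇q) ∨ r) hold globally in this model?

Yes

Let φ = ◇((p → ◇q) ∨ r). Evaluate φ at each world:
  0 (successors {0, 1, 3, 4}): φ is true.
  1 (successors {3}): φ is true.
  2 (successors {0, 3}): φ is true.
  3 (successors {2, 4}): φ is true.
  4 (successors {2, 4}): φ is true.
For instance, at 3:
  At 3: ◇((p → ◇q) ∨ r) requires (p → ◇q) ∨ r at some successor in {2, 4}.
    (p → ◇q) ∨ r holds at 2, so ◇((p → ◇q) ∨ r) is true at 3.
      At 2: p → ◇q is true, r is true, so (p → ◇q) ∨ r is true.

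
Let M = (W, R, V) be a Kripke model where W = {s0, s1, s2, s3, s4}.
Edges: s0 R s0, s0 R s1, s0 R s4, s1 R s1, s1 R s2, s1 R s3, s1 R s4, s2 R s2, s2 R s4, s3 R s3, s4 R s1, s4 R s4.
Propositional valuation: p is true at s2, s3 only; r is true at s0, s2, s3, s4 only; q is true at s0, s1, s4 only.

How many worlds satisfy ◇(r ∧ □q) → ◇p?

Let φ = ◇(r ∧ □q) → ◇p. Evaluate φ at each world:
  s0 (successors {s0, s1, s4}): φ is false.
  s1 (successors {s1, s2, s3, s4}): φ is true.
  s2 (successors {s2, s4}): φ is true.
  s3 (successors {s3}): φ is true.
  s4 (successors {s1, s4}): φ is false.
For instance, at s0:
  At s0: ◇(r ∧ □q) is true, ◇p is false, so ◇(r ∧ □q) → ◇p is false.
    At s0: ◇(r ∧ □q) requires r ∧ □q at some successor in {s0, s1, s4}.
      r ∧ □q holds at s0, so ◇(r ∧ □q) is true at s0.
    At s0: ◇p requires p at some successor in {s0, s1, s4}.
      At s0: p is false.
      At s1: p is false.
      At s4: p is false.
    So ◇p is false at s0.
Satisfying worlds: {s1, s2, s3}

3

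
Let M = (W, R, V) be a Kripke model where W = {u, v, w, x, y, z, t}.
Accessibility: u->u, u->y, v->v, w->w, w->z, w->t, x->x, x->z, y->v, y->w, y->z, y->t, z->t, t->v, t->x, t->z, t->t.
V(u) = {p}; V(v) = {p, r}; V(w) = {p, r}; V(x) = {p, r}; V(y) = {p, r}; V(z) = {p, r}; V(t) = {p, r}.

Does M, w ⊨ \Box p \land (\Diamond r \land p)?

At w: \Box p is true, \Diamond r \land p is true, so \Box p \land (\Diamond r \land p) is true.
  At w: \Box p requires p at every successor {w, z, t}.
    At w: p is true.
    At z: p is true.
    At t: p is true.
  So \Box p is true at w.
  At w: \Diamond r is true, p is true, so \Diamond r \land p is true.
    At w: \Diamond r requires r at some successor in {w, z, t}.
      r holds at w, so \Diamond r is true at w.

Yes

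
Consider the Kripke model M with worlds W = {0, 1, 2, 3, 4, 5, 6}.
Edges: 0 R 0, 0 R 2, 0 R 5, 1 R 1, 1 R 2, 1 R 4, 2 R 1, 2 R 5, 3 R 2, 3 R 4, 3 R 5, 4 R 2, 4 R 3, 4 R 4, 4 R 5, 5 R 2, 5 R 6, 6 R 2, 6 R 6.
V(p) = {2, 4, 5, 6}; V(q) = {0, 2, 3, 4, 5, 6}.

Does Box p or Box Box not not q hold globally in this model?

Let φ = Box p or Box Box not not q. Evaluate φ at each world:
  0 (successors {0, 2, 5}): φ is false.
  1 (successors {1, 2, 4}): φ is false.
  2 (successors {1, 5}): φ is false.
  3 (successors {2, 4, 5}): φ is true.
  4 (successors {2, 3, 4, 5}): φ is false.
  5 (successors {2, 6}): φ is true.
  6 (successors {2, 6}): φ is true.
Detail at 0 (counterexample):
  At 0: Box p is false, Box Box not not q is false, so Box p or Box Box not not q is false.
    At 0: Box p requires p at every successor {0, 2, 5}.
      p fails at 0, so Box p is false at 0.
    At 0: Box Box not not q requires Box not not q at every successor {0, 2, 5}.
      Box not not q fails at 2, so Box Box not not q is false at 0.

No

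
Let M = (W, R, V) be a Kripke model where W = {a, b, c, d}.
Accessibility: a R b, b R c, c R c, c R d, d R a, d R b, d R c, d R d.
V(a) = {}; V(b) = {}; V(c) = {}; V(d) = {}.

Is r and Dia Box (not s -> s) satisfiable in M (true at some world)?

Recall that Box ψ holds at a world iff ψ holds at every accessible world, and Dia ψ holds iff ψ holds at some accessible world.
Let φ = r and Dia Box (not s -> s). Evaluate φ at each world:
  a (successors {b}): φ is false.
  b (successors {c}): φ is false.
  c (successors {c, d}): φ is false.
  d (successors {a, b, c, d}): φ is false.
For instance, at a:
  At a: r is false, Dia Box (not s -> s) is false, so r and Dia Box (not s -> s) is false.
    At a: Dia Box (not s -> s) requires Box (not s -> s) at some successor in {b}.
      At b: Box (not s -> s) is false.
    So Dia Box (not s -> s) is false at a.

No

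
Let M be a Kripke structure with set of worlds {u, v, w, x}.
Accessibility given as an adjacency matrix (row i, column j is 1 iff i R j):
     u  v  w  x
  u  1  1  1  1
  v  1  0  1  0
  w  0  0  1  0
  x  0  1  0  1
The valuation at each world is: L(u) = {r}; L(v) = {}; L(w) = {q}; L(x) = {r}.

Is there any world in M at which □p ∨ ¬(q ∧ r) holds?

Yes

Let φ = □p ∨ ¬(q ∧ r). Evaluate φ at each world:
  u (successors {u, v, w, x}): φ is true.
  v (successors {u, w}): φ is true.
  w (successors {w}): φ is true.
  x (successors {v, x}): φ is true.
Detail at u (witness):
  At u: □p is false, ¬(q ∧ r) is true, so □p ∨ ¬(q ∧ r) is true.
    At u: □p requires p at every successor {u, v, w, x}.
      p fails at u, so □p is false at u.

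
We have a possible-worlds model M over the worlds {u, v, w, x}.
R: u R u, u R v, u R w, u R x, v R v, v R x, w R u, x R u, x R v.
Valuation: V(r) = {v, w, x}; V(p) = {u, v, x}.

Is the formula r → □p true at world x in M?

At x: r is true, □p is true, so r → □p is true.
  At x: □p requires p at every successor {u, v}.
    At u: p is true.
    At v: p is true.
  So □p is true at x.

Yes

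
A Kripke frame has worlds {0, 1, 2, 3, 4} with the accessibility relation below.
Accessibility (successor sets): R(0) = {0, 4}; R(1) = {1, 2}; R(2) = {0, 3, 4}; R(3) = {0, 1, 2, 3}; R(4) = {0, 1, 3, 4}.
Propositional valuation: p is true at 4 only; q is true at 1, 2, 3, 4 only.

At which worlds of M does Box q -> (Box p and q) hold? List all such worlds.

Let φ = Box q -> (Box p and q). Evaluate φ at each world:
  0 (successors {0, 4}): φ is true.
  1 (successors {1, 2}): φ is false.
  2 (successors {0, 3, 4}): φ is true.
  3 (successors {0, 1, 2, 3}): φ is true.
  4 (successors {0, 1, 3, 4}): φ is true.
For instance, at 2:
  At 2: Box q is false, Box p and q is false, so Box q -> (Box p and q) is true.
    At 2: Box q requires q at every successor {0, 3, 4}.
      q fails at 0, so Box q is false at 2.
    At 2: Box p is false, q is true, so Box p and q is false.
      At 2: Box p requires p at every successor {0, 3, 4}.
        p fails at 0, so Box p is false at 2.
Satisfying worlds: {0, 2, 3, 4}

0, 2, 3, 4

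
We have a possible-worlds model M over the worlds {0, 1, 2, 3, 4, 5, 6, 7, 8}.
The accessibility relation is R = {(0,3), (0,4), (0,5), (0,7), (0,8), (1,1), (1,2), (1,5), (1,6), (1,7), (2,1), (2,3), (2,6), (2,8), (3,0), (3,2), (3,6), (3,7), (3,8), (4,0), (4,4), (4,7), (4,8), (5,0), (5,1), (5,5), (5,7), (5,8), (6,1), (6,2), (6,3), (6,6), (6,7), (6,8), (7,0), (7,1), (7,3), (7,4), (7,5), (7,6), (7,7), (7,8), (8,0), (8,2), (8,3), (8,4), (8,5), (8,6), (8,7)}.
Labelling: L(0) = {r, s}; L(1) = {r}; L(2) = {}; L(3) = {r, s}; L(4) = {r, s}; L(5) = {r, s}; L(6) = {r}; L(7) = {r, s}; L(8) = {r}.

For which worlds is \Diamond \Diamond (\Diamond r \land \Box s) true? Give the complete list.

none

Let φ = \Diamond \Diamond (\Diamond r \land \Box s). Evaluate φ at each world:
  0 (successors {3, 4, 5, 7, 8}): φ is false.
  1 (successors {1, 2, 5, 6, 7}): φ is false.
  2 (successors {1, 3, 6, 8}): φ is false.
  3 (successors {0, 2, 6, 7, 8}): φ is false.
  4 (successors {0, 4, 7, 8}): φ is false.
  5 (successors {0, 1, 5, 7, 8}): φ is false.
  6 (successors {1, 2, 3, 6, 7, 8}): φ is false.
  7 (successors {0, 1, 3, 4, 5, 6, 7, 8}): φ is false.
  8 (successors {0, 2, 3, 4, 5, 6, 7}): φ is false.
For instance, at 6:
  At 6: \Diamond \Diamond (\Diamond r \land \Box s) requires \Diamond (\Diamond r \land \Box s) at some successor in {1, 2, 3, 6, 7, 8}.
    At 1: \Diamond (\Diamond r \land \Box s) is false.
    At 2: \Diamond (\Diamond r \land \Box s) is false.
    At 3: \Diamond (\Diamond r \land \Box s) is false.
    At 6: \Diamond (\Diamond r \land \Box s) is false.
    At 7: \Diamond (\Diamond r \land \Box s) is false.
    At 8: \Diamond (\Diamond r \land \Box s) is false.
  So \Diamond \Diamond (\Diamond r \land \Box s) is false at 6.
Satisfying worlds: none.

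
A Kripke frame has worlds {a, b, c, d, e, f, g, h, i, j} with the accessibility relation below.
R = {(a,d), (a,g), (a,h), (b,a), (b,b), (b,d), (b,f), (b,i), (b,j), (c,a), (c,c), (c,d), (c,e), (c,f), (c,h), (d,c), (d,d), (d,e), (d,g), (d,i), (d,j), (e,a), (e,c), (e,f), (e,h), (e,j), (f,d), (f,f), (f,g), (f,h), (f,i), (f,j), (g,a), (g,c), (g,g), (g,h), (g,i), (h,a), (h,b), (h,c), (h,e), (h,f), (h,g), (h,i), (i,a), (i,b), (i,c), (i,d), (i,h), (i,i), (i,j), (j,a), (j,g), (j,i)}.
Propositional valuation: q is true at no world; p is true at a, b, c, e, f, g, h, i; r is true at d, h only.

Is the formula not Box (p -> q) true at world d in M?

Yes

At d: Box (p -> q) is false, so not Box (p -> q) is true.
  At d: Box (p -> q) requires p -> q at every successor {c, d, e, g, i, j}.
    p -> q fails at c, so Box (p -> q) is false at d.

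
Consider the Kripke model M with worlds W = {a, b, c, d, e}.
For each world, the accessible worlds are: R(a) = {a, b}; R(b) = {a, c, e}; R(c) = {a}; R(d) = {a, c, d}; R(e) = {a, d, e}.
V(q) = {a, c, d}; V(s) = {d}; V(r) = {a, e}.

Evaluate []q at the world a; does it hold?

No

Recall that []ψ holds at a world iff ψ holds at every accessible world, and <>ψ holds iff ψ holds at some accessible world.
At a: []q requires q at every successor {a, b}.
  q fails at b, so []q is false at a.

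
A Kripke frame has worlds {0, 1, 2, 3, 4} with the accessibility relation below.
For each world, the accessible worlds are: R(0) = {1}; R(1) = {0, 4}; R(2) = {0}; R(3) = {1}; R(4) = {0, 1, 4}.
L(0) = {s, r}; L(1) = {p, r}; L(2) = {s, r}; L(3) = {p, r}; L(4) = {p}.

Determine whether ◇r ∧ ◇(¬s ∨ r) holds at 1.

At 1: ◇r is true, ◇(¬s ∨ r) is true, so ◇r ∧ ◇(¬s ∨ r) is true.
  At 1: ◇r requires r at some successor in {0, 4}.
    r holds at 0, so ◇r is true at 1.
  At 1: ◇(¬s ∨ r) requires ¬s ∨ r at some successor in {0, 4}.
    ¬s ∨ r holds at 0, so ◇(¬s ∨ r) is true at 1.

Yes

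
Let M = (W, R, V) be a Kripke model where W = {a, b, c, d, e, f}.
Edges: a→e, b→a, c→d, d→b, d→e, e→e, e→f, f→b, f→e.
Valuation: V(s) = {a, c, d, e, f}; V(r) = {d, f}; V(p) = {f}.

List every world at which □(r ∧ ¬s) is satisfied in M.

Let φ = □(r ∧ ¬s). Evaluate φ at each world:
  a (successors {e}): φ is false.
  b (successors {a}): φ is false.
  c (successors {d}): φ is false.
  d (successors {b, e}): φ is false.
  e (successors {e, f}): φ is false.
  f (successors {b, e}): φ is false.
For instance, at e:
  At e: □(r ∧ ¬s) requires r ∧ ¬s at every successor {e, f}.
    r ∧ ¬s fails at e, so □(r ∧ ¬s) is false at e.
Satisfying worlds: none.

none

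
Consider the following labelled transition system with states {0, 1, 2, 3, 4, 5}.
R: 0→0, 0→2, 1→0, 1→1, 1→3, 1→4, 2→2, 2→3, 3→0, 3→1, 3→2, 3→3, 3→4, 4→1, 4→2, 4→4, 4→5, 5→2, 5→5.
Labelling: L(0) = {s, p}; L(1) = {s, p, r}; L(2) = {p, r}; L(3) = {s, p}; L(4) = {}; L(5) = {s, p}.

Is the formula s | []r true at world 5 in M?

At 5: s is true, []r is false, so s | []r is true.
  At 5: []r requires r at every successor {2, 5}.
    r fails at 5, so []r is false at 5.

Yes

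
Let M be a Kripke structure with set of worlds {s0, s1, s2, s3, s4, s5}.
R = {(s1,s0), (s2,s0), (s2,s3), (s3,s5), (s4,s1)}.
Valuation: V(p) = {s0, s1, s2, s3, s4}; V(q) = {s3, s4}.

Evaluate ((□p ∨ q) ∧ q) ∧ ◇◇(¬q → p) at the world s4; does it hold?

Recall that □ψ holds at a world iff ψ holds at every accessible world, and ◇ψ holds iff ψ holds at some accessible world.
At s4: (□p ∨ q) ∧ q is true, ◇◇(¬q → p) is true, so ((□p ∨ q) ∧ q) ∧ ◇◇(¬q → p) is true.
  At s4: □p ∨ q is true, q is true, so (□p ∨ q) ∧ q is true.
    At s4: □p is true, q is true, so □p ∨ q is true.
      At s4: □p requires p at every successor {s1}.
        At s1: p is true.
      So □p is true at s4.
  At s4: ◇◇(¬q → p) requires ◇(¬q → p) at some successor in {s1}.
    ◇(¬q → p) holds at s1, so ◇◇(¬q → p) is true at s4.
      At s1: ◇(¬q → p) requires ¬q → p at some successor in {s0}.
        ¬q → p holds at s0, so ◇(¬q → p) is true at s1.

Yes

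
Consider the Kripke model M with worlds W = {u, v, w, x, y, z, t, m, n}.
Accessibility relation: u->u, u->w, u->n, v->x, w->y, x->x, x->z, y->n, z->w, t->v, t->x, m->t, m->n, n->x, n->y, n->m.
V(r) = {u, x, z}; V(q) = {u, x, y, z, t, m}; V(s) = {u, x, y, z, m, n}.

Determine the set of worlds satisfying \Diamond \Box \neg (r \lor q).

w, x, n

Let φ = \Diamond \Box \neg (r \lor q). Evaluate φ at each world:
  u (successors {u, w, n}): φ is false.
  v (successors {x}): φ is false.
  w (successors {y}): φ is true.
  x (successors {x, z}): φ is true.
  y (successors {n}): φ is false.
  z (successors {w}): φ is false.
  t (successors {v, x}): φ is false.
  m (successors {t, n}): φ is false.
  n (successors {x, y, m}): φ is true.
For instance, at v:
  At v: \Diamond \Box \neg (r \lor q) requires \Box \neg (r \lor q) at some successor in {x}.
    At x: \Box \neg (r \lor q) is false.
  So \Diamond \Box \neg (r \lor q) is false at v.
Satisfying worlds: {w, x, n}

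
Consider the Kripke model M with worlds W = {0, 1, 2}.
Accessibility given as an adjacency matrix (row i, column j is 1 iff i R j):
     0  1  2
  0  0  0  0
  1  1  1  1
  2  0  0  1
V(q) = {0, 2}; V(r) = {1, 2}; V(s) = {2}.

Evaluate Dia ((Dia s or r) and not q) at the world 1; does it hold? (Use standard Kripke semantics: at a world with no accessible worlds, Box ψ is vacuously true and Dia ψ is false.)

At 1: Dia ((Dia s or r) and not q) requires (Dia s or r) and not q at some successor in {0, 1, 2}.
  (Dia s or r) and not q holds at 1, so Dia ((Dia s or r) and not q) is true at 1.
    At 1: Dia s or r is true, not q is true, so (Dia s or r) and not q is true.
      At 1: Dia s is true, r is true, so Dia s or r is true.

Yes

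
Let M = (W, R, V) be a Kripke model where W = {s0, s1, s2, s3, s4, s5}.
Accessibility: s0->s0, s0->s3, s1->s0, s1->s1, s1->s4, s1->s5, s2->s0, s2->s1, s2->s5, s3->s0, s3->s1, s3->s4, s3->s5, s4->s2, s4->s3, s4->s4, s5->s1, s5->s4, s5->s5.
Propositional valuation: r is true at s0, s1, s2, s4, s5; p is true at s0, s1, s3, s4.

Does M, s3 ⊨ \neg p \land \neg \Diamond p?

No

Recall that \Diamond ψ holds at a world iff ψ holds at some accessible world.
At s3: \neg p is false, \neg \Diamond p is false, so \neg p \land \neg \Diamond p is false.
  At s3: \Diamond p is true, so \neg \Diamond p is false.
    At s3: \Diamond p requires p at some successor in {s0, s1, s4, s5}.
      p holds at s0, so \Diamond p is true at s3.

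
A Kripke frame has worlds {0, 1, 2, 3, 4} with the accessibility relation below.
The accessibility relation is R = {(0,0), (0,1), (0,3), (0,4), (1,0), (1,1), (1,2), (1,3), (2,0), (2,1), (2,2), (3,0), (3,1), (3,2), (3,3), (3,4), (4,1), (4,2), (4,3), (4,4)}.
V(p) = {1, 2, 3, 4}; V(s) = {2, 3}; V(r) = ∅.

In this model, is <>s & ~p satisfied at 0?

At 0: <>s is true, ~p is true, so <>s & ~p is true.
  At 0: <>s requires s at some successor in {0, 1, 3, 4}.
    s holds at 3, so <>s is true at 0.

Yes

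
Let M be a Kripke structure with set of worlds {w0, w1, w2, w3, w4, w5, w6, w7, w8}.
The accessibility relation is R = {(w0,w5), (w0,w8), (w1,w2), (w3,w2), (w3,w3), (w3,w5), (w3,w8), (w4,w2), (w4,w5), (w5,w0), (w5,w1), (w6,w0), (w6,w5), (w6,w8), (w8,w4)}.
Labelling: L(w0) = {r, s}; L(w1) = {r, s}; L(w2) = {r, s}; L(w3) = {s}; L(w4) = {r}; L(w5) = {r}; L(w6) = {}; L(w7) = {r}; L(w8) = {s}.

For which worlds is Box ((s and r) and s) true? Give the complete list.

w1, w2, w5, w7

Let φ = Box ((s and r) and s). Evaluate φ at each world:
  w0 (successors {w5, w8}): φ is false.
  w1 (successors {w2}): φ is true.
  w2 (successors ∅): φ is true.
  w3 (successors {w2, w3, w5, w8}): φ is false.
  w4 (successors {w2, w5}): φ is false.
  w5 (successors {w0, w1}): φ is true.
  w6 (successors {w0, w5, w8}): φ is false.
  w7 (successors ∅): φ is true.
  w8 (successors {w4}): φ is false.
For instance, at w5:
  At w5: Box ((s and r) and s) requires (s and r) and s at every successor {w0, w1}.
    At w0: (s and r) and s is true.
    At w1: (s and r) and s is true.
  So Box ((s and r) and s) is true at w5.
Satisfying worlds: {w1, w2, w5, w7}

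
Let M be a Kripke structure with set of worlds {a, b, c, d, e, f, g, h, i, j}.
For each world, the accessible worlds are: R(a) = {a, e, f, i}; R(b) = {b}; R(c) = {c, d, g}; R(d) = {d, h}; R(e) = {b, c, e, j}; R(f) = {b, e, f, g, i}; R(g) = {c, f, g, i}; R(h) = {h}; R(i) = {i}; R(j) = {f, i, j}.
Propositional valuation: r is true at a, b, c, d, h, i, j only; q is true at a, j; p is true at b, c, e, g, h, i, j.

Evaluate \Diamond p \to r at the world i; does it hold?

Yes

At i: \Diamond p is true, r is true, so \Diamond p \to r is true.
  At i: \Diamond p requires p at some successor in {i}.
    p holds at i, so \Diamond p is true at i.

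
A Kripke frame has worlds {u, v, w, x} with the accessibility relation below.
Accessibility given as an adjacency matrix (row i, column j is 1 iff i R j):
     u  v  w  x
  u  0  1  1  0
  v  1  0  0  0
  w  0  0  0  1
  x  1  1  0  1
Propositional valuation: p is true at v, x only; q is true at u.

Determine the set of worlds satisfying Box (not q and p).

Recall that Box ψ holds at a world iff ψ holds at every accessible world, and Dia ψ holds iff ψ holds at some accessible world.
Let φ = Box (not q and p). Evaluate φ at each world:
  u (successors {v, w}): φ is false.
  v (successors {u}): φ is false.
  w (successors {x}): φ is true.
  x (successors {u, v, x}): φ is false.
For instance, at u:
  At u: Box (not q and p) requires not q and p at every successor {v, w}.
    not q and p fails at w, so Box (not q and p) is false at u.
Satisfying worlds: {w}

w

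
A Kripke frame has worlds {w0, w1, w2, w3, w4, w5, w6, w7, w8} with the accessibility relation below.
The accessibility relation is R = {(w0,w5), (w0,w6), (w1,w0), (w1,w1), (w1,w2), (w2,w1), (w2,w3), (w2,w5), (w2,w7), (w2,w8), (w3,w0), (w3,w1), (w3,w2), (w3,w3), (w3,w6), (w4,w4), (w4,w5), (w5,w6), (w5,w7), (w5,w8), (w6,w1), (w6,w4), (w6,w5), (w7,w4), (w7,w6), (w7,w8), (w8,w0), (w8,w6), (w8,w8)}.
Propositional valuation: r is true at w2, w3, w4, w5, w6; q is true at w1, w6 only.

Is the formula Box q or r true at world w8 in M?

No

At w8: Box q is false, r is false, so Box q or r is false.
  At w8: Box q requires q at every successor {w0, w6, w8}.
    q fails at w0, so Box q is false at w8.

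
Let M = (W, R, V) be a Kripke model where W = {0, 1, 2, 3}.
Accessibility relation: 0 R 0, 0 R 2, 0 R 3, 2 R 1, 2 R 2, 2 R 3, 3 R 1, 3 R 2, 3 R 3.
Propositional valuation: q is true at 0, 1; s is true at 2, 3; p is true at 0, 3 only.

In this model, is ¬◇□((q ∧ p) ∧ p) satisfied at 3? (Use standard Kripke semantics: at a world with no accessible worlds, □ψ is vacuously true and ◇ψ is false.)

At 3: ◇□((q ∧ p) ∧ p) is true, so ¬◇□((q ∧ p) ∧ p) is false.
  At 3: ◇□((q ∧ p) ∧ p) requires □((q ∧ p) ∧ p) at some successor in {1, 2, 3}.
    □((q ∧ p) ∧ p) holds at 1, so ◇□((q ∧ p) ∧ p) is true at 3.
      At 1: no accessible worlds, so □((q ∧ p) ∧ p) holds vacuously.

No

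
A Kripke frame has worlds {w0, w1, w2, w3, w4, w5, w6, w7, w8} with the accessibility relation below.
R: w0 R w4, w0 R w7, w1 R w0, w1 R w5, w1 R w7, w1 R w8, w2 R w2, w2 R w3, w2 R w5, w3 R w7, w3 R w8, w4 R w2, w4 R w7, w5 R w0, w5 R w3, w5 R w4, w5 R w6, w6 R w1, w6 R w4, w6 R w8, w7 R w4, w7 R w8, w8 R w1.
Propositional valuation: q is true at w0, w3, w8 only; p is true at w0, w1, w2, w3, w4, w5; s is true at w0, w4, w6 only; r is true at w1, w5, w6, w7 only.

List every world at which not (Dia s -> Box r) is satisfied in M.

Let φ = not (Dia s -> Box r). Evaluate φ at each world:
  w0 (successors {w4, w7}): φ is true.
  w1 (successors {w0, w5, w7, w8}): φ is true.
  w2 (successors {w2, w3, w5}): φ is false.
  w3 (successors {w7, w8}): φ is false.
  w4 (successors {w2, w7}): φ is false.
  w5 (successors {w0, w3, w4, w6}): φ is true.
  w6 (successors {w1, w4, w8}): φ is true.
  w7 (successors {w4, w8}): φ is true.
  w8 (successors {w1}): φ is false.
For instance, at w8:
  At w8: Dia s -> Box r is true, so not (Dia s -> Box r) is false.
    At w8: Dia s is false, Box r is true, so Dia s -> Box r is true.
      At w8: Dia s requires s at some successor in {w1}.
        At w1: s is false.
      So Dia s is false at w8.
      At w8: Box r requires r at every successor {w1}.
        At w1: r is true.
      So Box r is true at w8.
Satisfying worlds: {w0, w1, w5, w6, w7}

w0, w1, w5, w6, w7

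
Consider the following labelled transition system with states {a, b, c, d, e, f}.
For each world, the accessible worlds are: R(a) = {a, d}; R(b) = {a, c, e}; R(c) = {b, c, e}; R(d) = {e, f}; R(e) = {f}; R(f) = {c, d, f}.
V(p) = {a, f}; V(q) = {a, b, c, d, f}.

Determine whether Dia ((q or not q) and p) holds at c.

Recall that Dia ψ holds at a world iff ψ holds at some accessible world.
At c: Dia ((q or not q) and p) requires (q or not q) and p at some successor in {b, c, e}.
  At b: (q or not q) and p is false.
  At c: (q or not q) and p is false.
  At e: (q or not q) and p is false.
So Dia ((q or not q) and p) is false at c.

No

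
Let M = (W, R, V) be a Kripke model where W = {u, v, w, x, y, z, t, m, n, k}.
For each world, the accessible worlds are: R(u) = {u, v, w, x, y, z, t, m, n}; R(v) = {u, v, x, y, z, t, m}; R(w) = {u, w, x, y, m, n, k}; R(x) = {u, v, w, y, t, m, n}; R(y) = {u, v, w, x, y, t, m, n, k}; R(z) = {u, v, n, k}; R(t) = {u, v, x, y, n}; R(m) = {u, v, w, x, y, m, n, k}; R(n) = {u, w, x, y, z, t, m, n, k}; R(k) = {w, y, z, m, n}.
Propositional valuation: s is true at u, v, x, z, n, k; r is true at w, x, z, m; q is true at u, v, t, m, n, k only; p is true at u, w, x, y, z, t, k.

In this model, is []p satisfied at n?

At n: []p requires p at every successor {u, w, x, y, z, t, m, n, k}.
  p fails at m, so []p is false at n.

No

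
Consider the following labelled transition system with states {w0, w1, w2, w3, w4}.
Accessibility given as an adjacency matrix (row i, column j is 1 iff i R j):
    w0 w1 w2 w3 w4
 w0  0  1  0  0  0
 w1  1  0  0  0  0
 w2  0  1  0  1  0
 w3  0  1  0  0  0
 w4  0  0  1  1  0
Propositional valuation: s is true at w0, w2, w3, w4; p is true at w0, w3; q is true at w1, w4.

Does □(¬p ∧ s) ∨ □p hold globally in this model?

No

Let φ = □(¬p ∧ s) ∨ □p. Evaluate φ at each world:
  w0 (successors {w1}): φ is false.
  w1 (successors {w0}): φ is true.
  w2 (successors {w1, w3}): φ is false.
  w3 (successors {w1}): φ is false.
  w4 (successors {w2, w3}): φ is false.
Detail at w0 (counterexample):
  At w0: □(¬p ∧ s) is false, □p is false, so □(¬p ∧ s) ∨ □p is false.
    At w0: □(¬p ∧ s) requires ¬p ∧ s at every successor {w1}.
      ¬p ∧ s fails at w1, so □(¬p ∧ s) is false at w0.
    At w0: □p requires p at every successor {w1}.
      p fails at w1, so □p is false at w0.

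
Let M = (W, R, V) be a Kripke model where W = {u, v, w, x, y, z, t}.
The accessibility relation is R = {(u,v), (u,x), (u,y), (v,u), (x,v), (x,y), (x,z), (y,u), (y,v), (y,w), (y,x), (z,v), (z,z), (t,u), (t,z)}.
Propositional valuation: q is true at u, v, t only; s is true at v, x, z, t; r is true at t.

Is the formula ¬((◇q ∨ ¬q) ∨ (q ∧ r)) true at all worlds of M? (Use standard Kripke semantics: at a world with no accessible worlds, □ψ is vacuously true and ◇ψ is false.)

Let φ = ¬((◇q ∨ ¬q) ∨ (q ∧ r)). Evaluate φ at each world:
  u (successors {v, x, y}): φ is false.
  v (successors {u}): φ is false.
  w (successors ∅): φ is false.
  x (successors {v, y, z}): φ is false.
  y (successors {u, v, w, x}): φ is false.
  z (successors {v, z}): φ is false.
  t (successors {u, z}): φ is false.
Detail at u (counterexample):
  At u: (◇q ∨ ¬q) ∨ (q ∧ r) is true, so ¬((◇q ∨ ¬q) ∨ (q ∧ r)) is false.
    At u: ◇q ∨ ¬q is true, q ∧ r is false, so (◇q ∨ ¬q) ∨ (q ∧ r) is true.
      At u: ◇q is true, ¬q is false, so ◇q ∨ ¬q is true.

No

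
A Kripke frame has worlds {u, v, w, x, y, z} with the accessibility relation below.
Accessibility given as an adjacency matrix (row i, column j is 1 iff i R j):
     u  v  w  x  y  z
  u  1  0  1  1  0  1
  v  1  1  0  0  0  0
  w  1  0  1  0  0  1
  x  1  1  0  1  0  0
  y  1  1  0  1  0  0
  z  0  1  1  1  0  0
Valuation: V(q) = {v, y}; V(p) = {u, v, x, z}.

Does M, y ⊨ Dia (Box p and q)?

At y: Dia (Box p and q) requires Box p and q at some successor in {u, v, x}.
  Box p and q holds at v, so Dia (Box p and q) is true at y.
    At v: Box p is true, q is true, so Box p and q is true.
      At v: Box p requires p at every successor {u, v}.
        At u: p is true.
        At v: p is true.
      So Box p is true at v.

Yes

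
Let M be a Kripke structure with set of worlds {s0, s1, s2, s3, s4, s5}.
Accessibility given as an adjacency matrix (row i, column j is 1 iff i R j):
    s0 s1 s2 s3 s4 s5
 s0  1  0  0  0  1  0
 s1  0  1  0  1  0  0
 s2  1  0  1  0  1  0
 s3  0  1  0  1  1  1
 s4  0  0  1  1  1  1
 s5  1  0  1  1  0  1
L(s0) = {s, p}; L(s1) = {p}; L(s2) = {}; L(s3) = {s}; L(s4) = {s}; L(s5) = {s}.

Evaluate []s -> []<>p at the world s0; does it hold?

Recall that []ψ holds at a world iff ψ holds at every accessible world, and <>ψ holds iff ψ holds at some accessible world.
At s0: []s is true, []<>p is false, so []s -> []<>p is false.
  At s0: []s requires s at every successor {s0, s4}.
    At s0: s is true.
    At s4: s is true.
  So []s is true at s0.
  At s0: []<>p requires <>p at every successor {s0, s4}.
    <>p fails at s4, so []<>p is false at s0.
      At s4: <>p requires p at some successor in {s2, s3, s4, s5}.
        At s2: p is false.
        At s3: p is false.
        At s4: p is false.
        At s5: p is false.
      So <>p is false at s4.

No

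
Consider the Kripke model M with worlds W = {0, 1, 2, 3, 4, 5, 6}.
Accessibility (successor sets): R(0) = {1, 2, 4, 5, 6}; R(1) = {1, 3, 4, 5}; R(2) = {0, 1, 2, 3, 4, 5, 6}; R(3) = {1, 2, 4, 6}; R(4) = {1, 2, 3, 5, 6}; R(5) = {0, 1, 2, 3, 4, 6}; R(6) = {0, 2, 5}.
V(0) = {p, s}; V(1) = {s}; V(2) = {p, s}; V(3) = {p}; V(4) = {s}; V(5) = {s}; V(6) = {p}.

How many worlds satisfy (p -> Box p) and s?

3

Let φ = (p -> Box p) and s. Evaluate φ at each world:
  0 (successors {1, 2, 4, 5, 6}): φ is false.
  1 (successors {1, 3, 4, 5}): φ is true.
  2 (successors {0, 1, 2, 3, 4, 5, 6}): φ is false.
  3 (successors {1, 2, 4, 6}): φ is false.
  4 (successors {1, 2, 3, 5, 6}): φ is true.
  5 (successors {0, 1, 2, 3, 4, 6}): φ is true.
  6 (successors {0, 2, 5}): φ is false.
For instance, at 4:
  At 4: p -> Box p is true, s is true, so (p -> Box p) and s is true.
    At 4: p is false, Box p is false, so p -> Box p is true.
      At 4: Box p requires p at every successor {1, 2, 3, 5, 6}.
        p fails at 1, so Box p is false at 4.
Satisfying worlds: {1, 4, 5}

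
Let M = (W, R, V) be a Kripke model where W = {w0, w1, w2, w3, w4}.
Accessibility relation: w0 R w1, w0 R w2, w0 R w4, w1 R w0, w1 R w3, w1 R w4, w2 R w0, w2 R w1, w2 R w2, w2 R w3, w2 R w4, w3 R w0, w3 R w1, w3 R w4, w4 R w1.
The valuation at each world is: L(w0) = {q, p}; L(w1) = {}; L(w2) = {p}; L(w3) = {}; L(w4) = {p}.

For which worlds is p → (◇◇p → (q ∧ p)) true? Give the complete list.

w0, w1, w3

Let φ = p → (◇◇p → (q ∧ p)). Evaluate φ at each world:
  w0 (successors {w1, w2, w4}): φ is true.
  w1 (successors {w0, w3, w4}): φ is true.
  w2 (successors {w0, w1, w2, w3, w4}): φ is false.
  w3 (successors {w0, w1, w4}): φ is true.
  w4 (successors {w1}): φ is false.
For instance, at w4:
  At w4: p is true, ◇◇p → (q ∧ p) is false, so p → (◇◇p → (q ∧ p)) is false.
    At w4: ◇◇p is true, q ∧ p is false, so ◇◇p → (q ∧ p) is false.
      At w4: ◇◇p requires ◇p at some successor in {w1}.
        ◇p holds at w1, so ◇◇p is true at w4.
Satisfying worlds: {w0, w1, w3}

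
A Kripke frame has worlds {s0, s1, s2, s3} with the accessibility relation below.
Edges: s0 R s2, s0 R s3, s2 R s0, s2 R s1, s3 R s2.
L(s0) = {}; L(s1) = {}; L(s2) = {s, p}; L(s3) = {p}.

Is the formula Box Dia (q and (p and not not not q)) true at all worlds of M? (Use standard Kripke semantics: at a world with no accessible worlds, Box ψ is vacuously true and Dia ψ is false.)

Let φ = Box Dia (q and (p and not not not q)). Evaluate φ at each world:
  s0 (successors {s2, s3}): φ is false.
  s1 (successors ∅): φ is true.
  s2 (successors {s0, s1}): φ is false.
  s3 (successors {s2}): φ is false.
Detail at s0 (counterexample):
  At s0: Box Dia (q and (p and not not not q)) requires Dia (q and (p and not not not q)) at every successor {s2, s3}.
    Dia (q and (p and not not not q)) fails at s2, so Box Dia (q and (p and not not not q)) is false at s0.
      At s2: Dia (q and (p and not not not q)) requires q and (p and not not not q) at some successor in {s0, s1}.
        At s0: q and (p and not not not q) is false.
        At s1: q and (p and not not not q) is false.
      So Dia (q and (p and not not not q)) is false at s2.

No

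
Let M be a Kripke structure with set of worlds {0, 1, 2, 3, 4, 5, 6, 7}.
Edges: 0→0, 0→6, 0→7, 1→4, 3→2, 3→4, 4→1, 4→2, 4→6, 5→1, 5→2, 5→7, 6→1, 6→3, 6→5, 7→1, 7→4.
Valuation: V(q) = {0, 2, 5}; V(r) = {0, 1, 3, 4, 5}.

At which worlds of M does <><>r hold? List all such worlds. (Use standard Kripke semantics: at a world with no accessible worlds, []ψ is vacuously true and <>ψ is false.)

0, 1, 3, 4, 5, 6, 7

Let φ = <><>r. Evaluate φ at each world:
  0 (successors {0, 6, 7}): φ is true.
  1 (successors {4}): φ is true.
  2 (successors ∅): φ is false.
  3 (successors {2, 4}): φ is true.
  4 (successors {1, 2, 6}): φ is true.
  5 (successors {1, 2, 7}): φ is true.
  6 (successors {1, 3, 5}): φ is true.
  7 (successors {1, 4}): φ is true.
For instance, at 5:
  At 5: <><>r requires <>r at some successor in {1, 2, 7}.
    <>r holds at 1, so <><>r is true at 5.
      At 1: <>r requires r at some successor in {4}.
        r holds at 4, so <>r is true at 1.
Satisfying worlds: {0, 1, 3, 4, 5, 6, 7}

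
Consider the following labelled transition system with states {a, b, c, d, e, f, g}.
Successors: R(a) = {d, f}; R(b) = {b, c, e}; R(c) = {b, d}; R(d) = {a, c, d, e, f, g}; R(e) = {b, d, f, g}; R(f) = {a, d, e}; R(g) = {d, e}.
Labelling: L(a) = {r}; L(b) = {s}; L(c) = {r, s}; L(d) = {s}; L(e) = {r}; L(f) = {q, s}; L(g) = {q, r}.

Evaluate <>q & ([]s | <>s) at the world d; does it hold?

At d: <>q is true, []s | <>s is true, so <>q & ([]s | <>s) is true.
  At d: <>q requires q at some successor in {a, c, d, e, f, g}.
    q holds at f, so <>q is true at d.
  At d: []s is false, <>s is true, so []s | <>s is true.
    At d: []s requires s at every successor {a, c, d, e, f, g}.
      s fails at a, so []s is false at d.
    At d: <>s requires s at some successor in {a, c, d, e, f, g}.
      s holds at c, so <>s is true at d.

Yes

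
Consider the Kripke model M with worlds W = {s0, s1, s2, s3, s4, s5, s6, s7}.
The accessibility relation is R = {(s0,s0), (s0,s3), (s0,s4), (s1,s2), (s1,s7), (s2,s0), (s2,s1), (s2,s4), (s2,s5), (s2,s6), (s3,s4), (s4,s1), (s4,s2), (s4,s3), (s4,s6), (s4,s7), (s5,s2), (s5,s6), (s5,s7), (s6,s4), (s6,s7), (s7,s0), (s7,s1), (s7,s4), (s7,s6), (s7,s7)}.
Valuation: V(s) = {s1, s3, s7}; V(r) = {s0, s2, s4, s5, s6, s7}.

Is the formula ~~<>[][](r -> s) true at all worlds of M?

No

Let φ = ~~<>[][](r -> s). Evaluate φ at each world:
  s0 (successors {s0, s3, s4}): φ is false.
  s1 (successors {s2, s7}): φ is false.
  s2 (successors {s0, s1, s4, s5, s6}): φ is false.
  s3 (successors {s4}): φ is false.
  s4 (successors {s1, s2, s3, s6, s7}): φ is false.
  s5 (successors {s2, s6, s7}): φ is false.
  s6 (successors {s4, s7}): φ is false.
  s7 (successors {s0, s1, s4, s6, s7}): φ is false.
Detail at s0 (counterexample):
  At s0: ~<>[][](r -> s) is true, so ~~<>[][](r -> s) is false.
    At s0: <>[][](r -> s) is false, so ~<>[][](r -> s) is true.
      At s0: <>[][](r -> s) requires [][](r -> s) at some successor in {s0, s3, s4}.
        At s0: [][](r -> s) is false.
        At s3: [][](r -> s) is false.
        At s4: [][](r -> s) is false.
      So <>[][](r -> s) is false at s0.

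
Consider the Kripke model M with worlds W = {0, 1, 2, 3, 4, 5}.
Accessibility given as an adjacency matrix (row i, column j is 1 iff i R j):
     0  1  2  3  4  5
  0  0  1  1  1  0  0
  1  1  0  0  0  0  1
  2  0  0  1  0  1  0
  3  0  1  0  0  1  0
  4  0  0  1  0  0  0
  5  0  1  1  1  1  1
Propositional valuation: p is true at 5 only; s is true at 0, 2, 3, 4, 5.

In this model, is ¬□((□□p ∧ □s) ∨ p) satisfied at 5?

At 5: □((□□p ∧ □s) ∨ p) is false, so ¬□((□□p ∧ □s) ∨ p) is true.
  At 5: □((□□p ∧ □s) ∨ p) requires (□□p ∧ □s) ∨ p at every successor {1, 2, 3, 4, 5}.
    (□□p ∧ □s) ∨ p fails at 1, so □((□□p ∧ □s) ∨ p) is false at 5.
      At 1: □□p ∧ □s is false, p is false, so (□□p ∧ □s) ∨ p is false.

Yes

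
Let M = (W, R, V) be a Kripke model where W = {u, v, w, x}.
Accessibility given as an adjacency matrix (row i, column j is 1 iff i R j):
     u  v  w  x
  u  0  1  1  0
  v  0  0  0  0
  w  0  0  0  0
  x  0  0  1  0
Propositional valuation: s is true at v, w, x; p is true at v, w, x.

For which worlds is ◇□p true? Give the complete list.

u, x

Let φ = ◇□p. Evaluate φ at each world:
  u (successors {v, w}): φ is true.
  v (successors ∅): φ is false.
  w (successors ∅): φ is false.
  x (successors {w}): φ is true.
For instance, at u:
  At u: ◇□p requires □p at some successor in {v, w}.
    □p holds at v, so ◇□p is true at u.
      At v: no accessible worlds, so □p holds vacuously.
Satisfying worlds: {u, x}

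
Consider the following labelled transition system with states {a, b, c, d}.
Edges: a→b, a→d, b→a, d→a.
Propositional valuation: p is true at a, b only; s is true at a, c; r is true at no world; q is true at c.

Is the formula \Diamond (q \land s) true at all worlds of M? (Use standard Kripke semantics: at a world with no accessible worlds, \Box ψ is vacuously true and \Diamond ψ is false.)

Let φ = \Diamond (q \land s). Evaluate φ at each world:
  a (successors {b, d}): φ is false.
  b (successors {a}): φ is false.
  c (successors ∅): φ is false.
  d (successors {a}): φ is false.
Detail at a (counterexample):
  At a: \Diamond (q \land s) requires q \land s at some successor in {b, d}.
    At b: q \land s is false.
    At d: q \land s is false.
  So \Diamond (q \land s) is false at a.

No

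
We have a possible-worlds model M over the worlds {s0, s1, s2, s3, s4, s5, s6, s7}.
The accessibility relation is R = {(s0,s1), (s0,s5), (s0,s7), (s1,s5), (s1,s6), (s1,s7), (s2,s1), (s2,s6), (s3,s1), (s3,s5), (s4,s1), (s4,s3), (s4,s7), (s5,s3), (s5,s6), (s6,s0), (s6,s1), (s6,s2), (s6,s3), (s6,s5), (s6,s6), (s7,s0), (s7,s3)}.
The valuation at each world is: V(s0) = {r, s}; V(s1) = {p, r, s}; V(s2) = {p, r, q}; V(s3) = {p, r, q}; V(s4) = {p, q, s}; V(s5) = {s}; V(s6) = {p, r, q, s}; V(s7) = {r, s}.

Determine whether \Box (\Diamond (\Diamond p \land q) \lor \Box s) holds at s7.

Yes

At s7: \Box (\Diamond (\Diamond p \land q) \lor \Box s) requires \Diamond (\Diamond p \land q) \lor \Box s at every successor {s0, s3}.
    At s0: \Diamond (\Diamond p \land q) is false, \Box s is true, so \Diamond (\Diamond p \land q) \lor \Box s is true.
      At s0: \Diamond (\Diamond p \land q) requires \Diamond p \land q at some successor in {s1, s5, s7}.
        At s1: \Diamond p \land q is false.
        At s5: \Diamond p \land q is false.
        At s7: \Diamond p \land q is false.
      So \Diamond (\Diamond p \land q) is false at s0.
      At s0: \Box s requires s at every successor {s1, s5, s7}.
        At s1: s is true.
        At s5: s is true.
        At s7: s is true.
      So \Box s is true at s0.
    At s3: \Diamond (\Diamond p \land q) is false, \Box s is true, so \Diamond (\Diamond p \land q) \lor \Box s is true.
      At s3: \Diamond (\Diamond p \land q) requires \Diamond p \land q at some successor in {s1, s5}.
        At s1: \Diamond p \land q is false.
        At s5: \Diamond p \land q is false.
      So \Diamond (\Diamond p \land q) is false at s3.
      At s3: \Box s requires s at every successor {s1, s5}.
        At s1: s is true.
        At s5: s is true.
      So \Box s is true at s3.
So \Box (\Diamond (\Diamond p \land q) \lor \Box s) is true at s7.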